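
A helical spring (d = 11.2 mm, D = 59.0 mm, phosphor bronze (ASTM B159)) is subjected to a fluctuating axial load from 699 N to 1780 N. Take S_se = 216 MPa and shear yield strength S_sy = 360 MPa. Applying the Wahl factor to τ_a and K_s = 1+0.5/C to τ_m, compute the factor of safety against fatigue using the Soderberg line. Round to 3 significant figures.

C = D/d = 59.0/11.2 = 5.2679; K_W = (4C−1)/(4C−4)+0.615/C = 1.2925; K_s = 1+0.5/C = 1.0949
F_a = (F_max−F_min)/2 = 540.5 N; F_m = (F_max+F_min)/2 = 1239.5 N
τ_a = K_W·8F_aD/(πd³) = 1.2925 × 57.801 = 74.706 MPa
τ_m = K_s·8F_mD/(πd³) = 1.0949 × 132.55 = 145.13 MPa
Soderberg: 1/n_f = τ_a/S_se + τ_m/S_sy = 74.706/216 + 145.13/360 = 0.34586 + 0.40315 = 0.74901
n_f = 1/0.74901 = 1.335

1.34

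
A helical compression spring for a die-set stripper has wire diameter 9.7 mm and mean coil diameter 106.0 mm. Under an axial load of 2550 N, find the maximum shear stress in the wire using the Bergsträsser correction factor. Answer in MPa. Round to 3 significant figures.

847 MPa

Spring index C = D/d = 106.0/9.7 = 10.9278
K_B = (4C+2)/(4C−3) = 45.711/40.711 = 1.1228
τ₀ = 8FD/(πd³) = 8·2550·106.0/(π·9.7³) = 2.1624e+06/2867.2 = 754.17 MPa
τ_max = K·τ₀ = 1.1228 × 754.17 = 846.8 MPa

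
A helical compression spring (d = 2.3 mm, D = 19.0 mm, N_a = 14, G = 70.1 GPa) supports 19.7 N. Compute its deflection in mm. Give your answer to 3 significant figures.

k = Gd⁴/(8D³N_a) = (70.1×10³)(2.3⁴)/(8·19.0³·14) = 2.5536 N/mm
δ = F/k = 19.7 / 2.5536 = 7.7146 mm

7.71 mm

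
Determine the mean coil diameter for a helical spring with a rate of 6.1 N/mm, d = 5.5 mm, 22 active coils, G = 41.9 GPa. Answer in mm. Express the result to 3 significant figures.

D = (Gd⁴/(8N_a·k))^(1/3) = (41.9×10³·5.5⁴/(8·22·6.1))^(1/3)
  = (35712.7)^(1/3) = 32.9312 mm

32.9 mm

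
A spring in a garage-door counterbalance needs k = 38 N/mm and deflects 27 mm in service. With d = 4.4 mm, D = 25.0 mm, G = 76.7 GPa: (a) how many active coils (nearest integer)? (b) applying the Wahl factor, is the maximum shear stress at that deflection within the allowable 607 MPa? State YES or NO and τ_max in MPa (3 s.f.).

N_a = Gd⁴/(8D³k) = (76.7×10³)(4.4⁴)/(8·25.0³·38) = 6.052 → N_a = 6
Actual rate k = Gd⁴/(8D³·6) = 38.331 N/mm
Working load F = kδ = 38.331·27 = 1034.9 N
C = 25.0/4.4 = 5.6818; K_W = (4C−1)/(4C−4)+0.615/C = 1.2684
τ_max = K_W·8FD/(πd³) = 1.2684·773.45 = 981.07 MPa
τ_max > 607 MPa → exceeds allowable

(a) 6 coils; (b) NO, τ_max = 981 MPa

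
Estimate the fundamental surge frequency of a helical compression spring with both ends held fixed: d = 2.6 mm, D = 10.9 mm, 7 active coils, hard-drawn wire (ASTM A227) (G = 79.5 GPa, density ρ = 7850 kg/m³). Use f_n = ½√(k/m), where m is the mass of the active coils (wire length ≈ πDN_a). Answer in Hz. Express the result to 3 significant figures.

k = Gd⁴/(8D³N_a) = (79.5×10³)(2.6⁴)/(8·10.9³·7) = 50.095 N/mm = 50095 N/m
Wire length L = πDN_a = π·10.9·7 = 239.7 mm
m = ρ·(πd²/4)·L = 7850 × 5.3093×10⁻⁶ m² × 0.2397 m = 0.0099903 kg
f_n = ½√(k/m) = 0.5·√(50095/0.0099903) = 0.5·√(5.0143e+06) = 1119.6 Hz

1120 Hz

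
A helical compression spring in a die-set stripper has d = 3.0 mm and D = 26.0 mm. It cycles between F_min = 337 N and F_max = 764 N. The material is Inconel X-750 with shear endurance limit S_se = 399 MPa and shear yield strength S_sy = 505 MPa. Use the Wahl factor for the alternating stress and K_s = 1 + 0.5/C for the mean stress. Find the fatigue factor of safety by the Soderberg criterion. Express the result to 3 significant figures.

0.229

C = D/d = 26.0/3.0 = 8.6667; K_W = (4C−1)/(4C−4)+0.615/C = 1.1688; K_s = 1+0.5/C = 1.0577
F_a = (F_max−F_min)/2 = 213.5 N; F_m = (F_max+F_min)/2 = 550.5 N
τ_a = K_W·8F_aD/(πd³) = 1.1688 × 523.54 = 611.9 MPa
τ_m = K_s·8F_mD/(πd³) = 1.0577 × 1349.9 = 1427.8 MPa
Soderberg: 1/n_f = τ_a/S_se + τ_m/S_sy = 611.9/399 + 1427.8/505 = 1.53359 + 2.82732 = 4.3609
n_f = 1/4.3609 = 0.2293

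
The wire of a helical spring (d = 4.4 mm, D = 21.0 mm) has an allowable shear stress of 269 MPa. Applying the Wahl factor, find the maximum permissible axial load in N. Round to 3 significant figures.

C = D/d = 21.0/4.4 = 4.7727
K_W = (4C−1)/(4C−4) + 0.615/C = 18.091/15.091 + 0.1289 = 1.3277
τ_max = K·8FD/(πd³) → F_max = τ_allow·πd³/(8DK)
F_max = 269·π·4.4³/(8·21.0·1.3277) = 71988/223.05 = 322.75 N

323 N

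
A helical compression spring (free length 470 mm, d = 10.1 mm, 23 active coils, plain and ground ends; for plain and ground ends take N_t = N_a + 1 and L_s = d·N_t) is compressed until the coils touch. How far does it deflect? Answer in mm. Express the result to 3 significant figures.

N_t = 24; L_s = 10.1·24 = 242.4 mm
δ_solid = L₀ − L_s = 470 − 242.4 = 227.6 mm

228 mm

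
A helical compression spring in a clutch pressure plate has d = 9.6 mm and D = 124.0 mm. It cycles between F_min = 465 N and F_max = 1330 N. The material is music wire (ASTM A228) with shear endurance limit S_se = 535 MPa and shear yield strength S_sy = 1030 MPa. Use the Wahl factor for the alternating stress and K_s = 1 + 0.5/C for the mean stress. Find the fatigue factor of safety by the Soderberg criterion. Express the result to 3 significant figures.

C = D/d = 124.0/9.6 = 12.9167; K_W = (4C−1)/(4C−4)+0.615/C = 1.1105; K_s = 1+0.5/C = 1.0387
F_a = (F_max−F_min)/2 = 432.5 N; F_m = (F_max+F_min)/2 = 897.5 N
τ_a = K_W·8F_aD/(πd³) = 1.1105 × 154.36 = 171.42 MPa
τ_m = K_s·8F_mD/(πd³) = 1.0387 × 320.32 = 332.72 MPa
Soderberg: 1/n_f = τ_a/S_se + τ_m/S_sy = 171.42/535 + 332.72/1030 = 0.32042 + 0.32303 = 0.64345
n_f = 1/0.64345 = 1.554

1.55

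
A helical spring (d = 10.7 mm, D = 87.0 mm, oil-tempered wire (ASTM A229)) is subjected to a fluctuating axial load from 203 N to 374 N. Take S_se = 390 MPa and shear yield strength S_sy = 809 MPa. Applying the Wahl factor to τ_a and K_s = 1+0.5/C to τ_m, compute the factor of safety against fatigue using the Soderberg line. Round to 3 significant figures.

C = D/d = 87.0/10.7 = 8.1308; K_W = (4C−1)/(4C−4)+0.615/C = 1.1808; K_s = 1+0.5/C = 1.0615
F_a = (F_max−F_min)/2 = 85.5 N; F_m = (F_max+F_min)/2 = 288.5 N
τ_a = K_W·8F_aD/(πd³) = 1.1808 × 15.462 = 18.258 MPa
τ_m = K_s·8F_mD/(πd³) = 1.0615 × 52.174 = 55.382 MPa
Soderberg: 1/n_f = τ_a/S_se + τ_m/S_sy = 18.258/390 + 55.382/809 = 0.04682 + 0.06846 = 0.11527
n_f = 1/0.11527 = 8.675

8.68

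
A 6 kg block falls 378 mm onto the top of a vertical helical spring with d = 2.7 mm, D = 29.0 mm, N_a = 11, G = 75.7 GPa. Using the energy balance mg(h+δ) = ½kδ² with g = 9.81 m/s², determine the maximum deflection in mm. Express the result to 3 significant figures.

189 mm

k = Gd⁴/(8D³N_a) = (75.7×10³)(2.7⁴)/(8·29.0³·11) = 1.8745 N/mm
W = mg = 6 × 9.81 = 58.86 N
½kδ² − Wδ − Wh = 0 → δ = (W + √(W² + 2kWh))/k
δ = (58.86 + √(3464.5 + 83409.7))/1.8745 = (58.86 + 294.74)/1.8745 = 188.64 mm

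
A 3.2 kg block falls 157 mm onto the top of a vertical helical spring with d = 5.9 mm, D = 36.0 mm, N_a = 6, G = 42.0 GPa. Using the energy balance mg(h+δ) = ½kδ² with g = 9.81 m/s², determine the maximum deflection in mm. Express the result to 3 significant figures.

k = Gd⁴/(8D³N_a) = (42.0×10³)(5.9⁴)/(8·36.0³·6) = 22.725 N/mm
W = mg = 3.2 × 9.81 = 31.392 N
½kδ² − Wδ − Wh = 0 → δ = (W + √(W² + 2kWh))/k
δ = (31.392 + √(985.46 + 224005))/22.725 = (31.392 + 474.33)/22.725 = 22.254 mm

22.3 mm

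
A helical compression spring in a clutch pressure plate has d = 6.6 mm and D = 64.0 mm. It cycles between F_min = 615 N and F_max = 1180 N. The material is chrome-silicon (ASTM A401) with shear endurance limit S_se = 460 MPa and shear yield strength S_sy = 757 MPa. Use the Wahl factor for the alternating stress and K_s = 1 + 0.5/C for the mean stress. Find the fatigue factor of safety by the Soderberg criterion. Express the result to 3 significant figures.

C = D/d = 64.0/6.6 = 9.6970; K_W = (4C−1)/(4C−4)+0.615/C = 1.1497; K_s = 1+0.5/C = 1.0516
F_a = (F_max−F_min)/2 = 282.5 N; F_m = (F_max+F_min)/2 = 897.5 N
τ_a = K_W·8F_aD/(πd³) = 1.1497 × 160.14 = 184.11 MPa
τ_m = K_s·8F_mD/(πd³) = 1.0516 × 508.77 = 535 MPa
Soderberg: 1/n_f = τ_a/S_se + τ_m/S_sy = 184.11/460 + 535/757 = 0.40024 + 0.70674 = 1.107
n_f = 1/1.107 = 0.9034

0.903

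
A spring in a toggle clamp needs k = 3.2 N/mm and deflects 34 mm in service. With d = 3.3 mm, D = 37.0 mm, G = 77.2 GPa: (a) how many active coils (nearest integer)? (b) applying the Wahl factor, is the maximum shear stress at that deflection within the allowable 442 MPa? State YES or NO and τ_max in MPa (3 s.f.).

(a) 7 coils; (b) YES, τ_max = 325 MPa

N_a = Gd⁴/(8D³k) = (77.2×10³)(3.3⁴)/(8·37.0³·3.2) = 7.06 → N_a = 7
Actual rate k = Gd⁴/(8D³·7) = 3.2276 N/mm
Working load F = kδ = 3.2276·34 = 109.74 N
C = 37.0/3.3 = 11.2121; K_W = (4C−1)/(4C−4)+0.615/C = 1.1283
τ_max = K_W·8FD/(πd³) = 1.1283·287.71 = 324.62 MPa
τ_max ≤ 442 MPa → acceptable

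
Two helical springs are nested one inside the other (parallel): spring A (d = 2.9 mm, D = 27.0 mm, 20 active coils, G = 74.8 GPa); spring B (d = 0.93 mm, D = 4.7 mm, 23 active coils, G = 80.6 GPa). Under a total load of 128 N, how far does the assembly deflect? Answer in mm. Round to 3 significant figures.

k_A = Gd⁴/(8D³N_a) = (74.8×10³)(2.9⁴)/(8·27.0³·20) = 1.6799 N/mm
k_B = Gd⁴/(8D³N_a) = (80.6×10³)(0.93⁴)/(8·4.7³·23) = 3.1561 N/mm
Parallel: k_eq = 1.6799 + 3.1561 = 4.836 N/mm
δ = F/k_eq = 128/4.836 = 26.468 mm

26.5 mm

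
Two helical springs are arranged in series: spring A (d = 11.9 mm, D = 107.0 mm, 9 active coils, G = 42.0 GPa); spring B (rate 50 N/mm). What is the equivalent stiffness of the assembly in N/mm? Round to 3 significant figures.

k_A = Gd⁴/(8D³N_a) = (42.0×10³)(11.9⁴)/(8·107.0³·9) = 9.5489 N/mm
Series: 1/k_eq = 1/9.5489 + 1/50 = 0.12472; k_eq = 8.0177 N/mm

8.02 N/mm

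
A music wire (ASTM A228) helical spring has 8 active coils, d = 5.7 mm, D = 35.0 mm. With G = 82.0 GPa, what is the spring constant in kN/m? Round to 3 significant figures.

k = Gd⁴/(8D³N_a) = (82.0×10³ × 5.7⁴) / (8 × 35.0³ × 8)
  = 8.65592e+07 / 2.744e+06 = 31.545 N/mm

31.5 kN/m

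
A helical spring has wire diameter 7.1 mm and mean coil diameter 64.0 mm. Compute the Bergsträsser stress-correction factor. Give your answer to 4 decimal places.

C = D/d = 64.0/7.1 = 9.0141
K_B = (4C+2)/(4C−3) = 38.056/33.056 = 1.1513

1.1513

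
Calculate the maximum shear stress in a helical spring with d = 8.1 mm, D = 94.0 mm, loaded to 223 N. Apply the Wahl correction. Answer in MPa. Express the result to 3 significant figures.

113 MPa

Spring index C = D/d = 94.0/8.1 = 11.6049
K_W = (4C−1)/(4C−4) + 0.615/C = 45.420/42.420 + 0.0530 = 1.1237
τ₀ = 8FD/(πd³) = 8·223·94.0/(π·8.1³) = 167696/1669.6 = 100.44 MPa
τ_max = K·τ₀ = 1.1237 × 100.44 = 112.87 MPa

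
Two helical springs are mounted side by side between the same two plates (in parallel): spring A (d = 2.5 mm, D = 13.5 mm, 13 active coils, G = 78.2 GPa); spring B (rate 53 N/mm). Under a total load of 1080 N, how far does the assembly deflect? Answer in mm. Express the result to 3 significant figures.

k_A = Gd⁴/(8D³N_a) = (78.2×10³)(2.5⁴)/(8·13.5³·13) = 11.938 N/mm
Parallel: k_eq = 11.938 + 53 = 64.938 N/mm
δ = F/k_eq = 1080/64.938 = 16.631 mm

16.6 mm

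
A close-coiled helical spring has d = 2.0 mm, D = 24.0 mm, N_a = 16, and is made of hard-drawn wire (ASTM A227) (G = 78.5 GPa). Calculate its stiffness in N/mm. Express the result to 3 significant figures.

0.710 N/mm

k = Gd⁴/(8D³N_a) = (78.5×10³ × 2.0⁴) / (8 × 24.0³ × 16)
  = 1.256e+06 / 1.76947e+06 = 0.70982 N/mm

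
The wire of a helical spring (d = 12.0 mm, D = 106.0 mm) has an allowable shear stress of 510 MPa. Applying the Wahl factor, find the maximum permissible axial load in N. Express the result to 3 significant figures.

2800 N

C = D/d = 106.0/12.0 = 8.8333
K_W = (4C−1)/(4C−4) + 0.615/C = 34.333/31.333 + 0.0696 = 1.1654
τ_max = K·8FD/(πd³) → F_max = τ_allow·πd³/(8DK)
F_max = 510·π·12.0³/(8·106.0·1.1654) = 2.7686e+06/988.23 = 2801.6 N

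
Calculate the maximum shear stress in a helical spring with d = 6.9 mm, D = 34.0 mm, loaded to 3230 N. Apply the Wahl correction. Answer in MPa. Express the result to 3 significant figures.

1120 MPa

Spring index C = D/d = 34.0/6.9 = 4.9275
K_W = (4C−1)/(4C−4) + 0.615/C = 18.710/15.710 + 0.1248 = 1.3158
τ₀ = 8FD/(πd³) = 8·3230·34.0/(π·6.9³) = 878560/1032 = 851.28 MPa
τ_max = K·τ₀ = 1.3158 × 851.28 = 1120.1 MPa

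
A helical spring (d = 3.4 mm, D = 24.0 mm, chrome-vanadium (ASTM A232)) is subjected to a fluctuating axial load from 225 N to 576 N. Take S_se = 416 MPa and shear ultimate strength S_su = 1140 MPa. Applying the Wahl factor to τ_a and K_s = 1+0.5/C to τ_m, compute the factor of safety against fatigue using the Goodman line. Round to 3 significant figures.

C = D/d = 24.0/3.4 = 7.0588; K_W = (4C−1)/(4C−4)+0.615/C = 1.2109; K_s = 1+0.5/C = 1.0708
F_a = (F_max−F_min)/2 = 175.5 N; F_m = (F_max+F_min)/2 = 400.5 N
τ_a = K_W·8F_aD/(πd³) = 1.2109 × 272.89 = 330.45 MPa
τ_m = K_s·8F_mD/(πd³) = 1.0708 × 622.75 = 666.87 MPa
Goodman: 1/n_f = τ_a/S_se + τ_m/S_su = 330.45/416 + 666.87/1140 = 0.79435 + 0.58497 = 1.3793
n_f = 1/1.3793 = 0.725

0.725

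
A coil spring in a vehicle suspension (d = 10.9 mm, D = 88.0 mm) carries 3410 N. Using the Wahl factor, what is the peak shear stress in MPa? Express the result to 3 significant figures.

Spring index C = D/d = 88.0/10.9 = 8.0734
K_W = (4C−1)/(4C−4) + 0.615/C = 31.294/28.294 + 0.0762 = 1.1822
τ₀ = 8FD/(πd³) = 8·3410·88.0/(π·10.9³) = 2.40064e+06/4068.5 = 590.06 MPa
τ_max = K·τ₀ = 1.1822 × 590.06 = 697.58 MPa

698 MPa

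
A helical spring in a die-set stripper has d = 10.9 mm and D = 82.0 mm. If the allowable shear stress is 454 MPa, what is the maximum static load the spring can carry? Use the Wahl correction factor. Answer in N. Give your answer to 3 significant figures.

C = D/d = 82.0/10.9 = 7.5229
K_W = (4C−1)/(4C−4) + 0.615/C = 29.092/26.092 + 0.0818 = 1.1967
τ_max = K·8FD/(πd³) → F_max = τ_allow·πd³/(8DK)
F_max = 454·π·10.9³/(8·82.0·1.1967) = 1.8471e+06/785.05 = 2352.8 N

2350 N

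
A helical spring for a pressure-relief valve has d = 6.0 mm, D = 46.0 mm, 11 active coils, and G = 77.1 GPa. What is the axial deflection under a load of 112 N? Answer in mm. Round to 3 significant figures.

k = Gd⁴/(8D³N_a) = (77.1×10³)(6.0⁴)/(8·46.0³·11) = 11.665 N/mm
δ = F/k = 112 / 11.665 = 9.601 mm

9.60 mm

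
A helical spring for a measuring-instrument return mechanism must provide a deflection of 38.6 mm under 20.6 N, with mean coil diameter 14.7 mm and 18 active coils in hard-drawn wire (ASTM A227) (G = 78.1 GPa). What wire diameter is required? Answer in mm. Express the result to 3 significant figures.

1.33 mm

Required rate k = F/δ = 20.6/38.6 = 0.53368 N/mm
d = (8D³N_a·k / G)^(1/4) = (8·14.7³·18·0.53368 / (78.1×10³))^0.25
  = (3.1257)^0.25 = 1.3296 mm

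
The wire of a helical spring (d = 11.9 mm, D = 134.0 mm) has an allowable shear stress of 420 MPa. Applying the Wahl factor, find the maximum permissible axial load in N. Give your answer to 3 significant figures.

1840 N

C = D/d = 134.0/11.9 = 11.2605
K_W = (4C−1)/(4C−4) + 0.615/C = 44.042/41.042 + 0.0546 = 1.1277
τ_max = K·8FD/(πd³) → F_max = τ_allow·πd³/(8DK)
F_max = 420·π·11.9³/(8·134.0·1.1277) = 2.2235e+06/1208.9 = 1839.3 N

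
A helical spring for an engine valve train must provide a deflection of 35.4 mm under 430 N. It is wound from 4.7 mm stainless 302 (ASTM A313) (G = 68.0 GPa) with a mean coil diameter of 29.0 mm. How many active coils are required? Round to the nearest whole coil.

14

Required rate k = F/δ = 430/35.4 = 12.147 N/mm
N_a = Gd⁴/(8D³k) = (68.0×10³ × 4.7⁴)/(8 × 29.0³ × 12.147)
    = 3.31818e+07 / 2.37e+06 = 14 → 14 coils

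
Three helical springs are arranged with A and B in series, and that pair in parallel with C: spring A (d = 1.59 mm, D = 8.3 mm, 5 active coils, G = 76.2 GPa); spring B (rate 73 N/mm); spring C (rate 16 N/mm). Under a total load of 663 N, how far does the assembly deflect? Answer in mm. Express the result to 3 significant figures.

20.4 mm

k_A = Gd⁴/(8D³N_a) = (76.2×10³)(1.59⁴)/(8·8.3³·5) = 21.294 N/mm
Springs A,B series: k_AB = 1/(1/21.294+1/73) = 16.485 N/mm; parallel with C: k_eq = 16.485+16 = 32.485 N/mm
δ = F/k_eq = 663/32.485 = 20.409 mm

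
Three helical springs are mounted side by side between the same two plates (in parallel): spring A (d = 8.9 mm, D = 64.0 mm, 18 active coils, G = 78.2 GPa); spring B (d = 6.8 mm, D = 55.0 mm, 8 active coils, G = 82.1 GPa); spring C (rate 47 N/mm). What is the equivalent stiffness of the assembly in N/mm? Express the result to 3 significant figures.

k_A = Gd⁴/(8D³N_a) = (78.2×10³)(8.9⁴)/(8·64.0³·18) = 12.998 N/mm
k_B = Gd⁴/(8D³N_a) = (82.1×10³)(6.8⁴)/(8·55.0³·8) = 16.486 N/mm
Parallel: k_eq = 12.998 + 16.486 + 47 = 76.483 N/mm

76.5 N/mm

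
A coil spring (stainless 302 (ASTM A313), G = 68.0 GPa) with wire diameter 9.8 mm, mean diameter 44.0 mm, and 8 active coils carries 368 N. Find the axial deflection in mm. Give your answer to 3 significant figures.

3.20 mm

k = Gd⁴/(8D³N_a) = (68.0×10³)(9.8⁴)/(8·44.0³·8) = 115.05 N/mm
δ = F/k = 368 / 115.05 = 3.1987 mm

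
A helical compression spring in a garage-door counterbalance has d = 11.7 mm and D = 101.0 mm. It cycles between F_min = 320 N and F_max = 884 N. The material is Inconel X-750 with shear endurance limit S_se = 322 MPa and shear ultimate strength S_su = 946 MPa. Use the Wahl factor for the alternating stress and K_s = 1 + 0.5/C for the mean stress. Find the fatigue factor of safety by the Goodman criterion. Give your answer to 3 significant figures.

3.67

C = D/d = 101.0/11.7 = 8.6325; K_W = (4C−1)/(4C−4)+0.615/C = 1.1695; K_s = 1+0.5/C = 1.0579
F_a = (F_max−F_min)/2 = 282 N; F_m = (F_max+F_min)/2 = 602 N
τ_a = K_W·8F_aD/(πd³) = 1.1695 × 45.285 = 52.961 MPa
τ_m = K_s·8F_mD/(πd³) = 1.0579 × 96.672 = 102.27 MPa
Goodman: 1/n_f = τ_a/S_se + τ_m/S_su = 52.961/322 + 102.27/946 = 0.16448 + 0.10811 = 0.27258
n_f = 1/0.27258 = 3.669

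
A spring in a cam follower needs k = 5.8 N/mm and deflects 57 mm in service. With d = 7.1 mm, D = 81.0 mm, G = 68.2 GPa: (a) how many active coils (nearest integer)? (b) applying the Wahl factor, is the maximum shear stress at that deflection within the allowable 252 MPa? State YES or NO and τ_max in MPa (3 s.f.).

N_a = Gd⁴/(8D³k) = (68.2×10³)(7.1⁴)/(8·81.0³·5.8) = 7.028 → N_a = 7
Actual rate k = Gd⁴/(8D³·7) = 5.8234 N/mm
Working load F = kδ = 5.8234·57 = 331.93 N
C = 81.0/7.1 = 11.4085; K_W = (4C−1)/(4C−4)+0.615/C = 1.1260
τ_max = K_W·8FD/(πd³) = 1.1260·191.29 = 215.39 MPa
τ_max ≤ 252 MPa → acceptable

(a) 7 coils; (b) YES, τ_max = 215 MPa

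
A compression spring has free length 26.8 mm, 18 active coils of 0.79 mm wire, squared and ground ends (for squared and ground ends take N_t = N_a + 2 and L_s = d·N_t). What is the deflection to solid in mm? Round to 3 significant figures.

11.0 mm

N_t = 20; L_s = 0.79·20 = 15.8 mm
δ_solid = L₀ − L_s = 26.8 − 15.8 = 11 mm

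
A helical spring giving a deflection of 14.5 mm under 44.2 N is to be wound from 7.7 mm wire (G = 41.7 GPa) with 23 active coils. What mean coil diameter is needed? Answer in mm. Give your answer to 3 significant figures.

Required rate k = F/δ = 44.2/14.5 = 3.0483 N/mm
D = (Gd⁴/(8N_a·k))^(1/3) = (41.7×10³·7.7⁴/(8·23·3.0483))^(1/3)
  = (261353)^(1/3) = 63.9355 mm

63.9 mm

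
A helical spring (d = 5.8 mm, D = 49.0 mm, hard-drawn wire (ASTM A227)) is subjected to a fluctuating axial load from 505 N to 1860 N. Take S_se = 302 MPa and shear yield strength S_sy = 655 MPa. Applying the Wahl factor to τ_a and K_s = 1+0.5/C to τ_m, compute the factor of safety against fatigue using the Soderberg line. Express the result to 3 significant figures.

0.344

C = D/d = 49.0/5.8 = 8.4483; K_W = (4C−1)/(4C−4)+0.615/C = 1.1735; K_s = 1+0.5/C = 1.0592
F_a = (F_max−F_min)/2 = 677.5 N; F_m = (F_max+F_min)/2 = 1182.5 N
τ_a = K_W·8F_aD/(πd³) = 1.1735 × 433.27 = 508.44 MPa
τ_m = K_s·8F_mD/(πd³) = 1.0592 × 756.23 = 800.99 MPa
Soderberg: 1/n_f = τ_a/S_se + τ_m/S_sy = 508.44/302 + 800.99/655 = 1.68358 + 1.22288 = 2.9065
n_f = 1/2.9065 = 0.3441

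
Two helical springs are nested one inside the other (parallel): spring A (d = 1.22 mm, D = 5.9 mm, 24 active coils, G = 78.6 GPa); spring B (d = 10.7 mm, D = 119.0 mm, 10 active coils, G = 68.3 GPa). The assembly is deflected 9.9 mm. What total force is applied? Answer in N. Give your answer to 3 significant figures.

k_A = Gd⁴/(8D³N_a) = (78.6×10³)(1.22⁴)/(8·5.9³·24) = 4.4158 N/mm
k_B = Gd⁴/(8D³N_a) = (68.3×10³)(10.7⁴)/(8·119.0³·10) = 6.6409 N/mm
Parallel: k_eq = 4.4158 + 6.6409 = 11.057 N/mm
F = k_eq·δ = 11.057·9.9 = 109.46 N

109 N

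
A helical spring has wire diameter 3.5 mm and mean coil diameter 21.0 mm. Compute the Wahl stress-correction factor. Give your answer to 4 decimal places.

C = D/d = 21.0/3.5 = 6.0000
K_W = (4C−1)/(4C−4) + 0.615/C = 23.000/20.000 + 0.1025 = 1.2525

1.2525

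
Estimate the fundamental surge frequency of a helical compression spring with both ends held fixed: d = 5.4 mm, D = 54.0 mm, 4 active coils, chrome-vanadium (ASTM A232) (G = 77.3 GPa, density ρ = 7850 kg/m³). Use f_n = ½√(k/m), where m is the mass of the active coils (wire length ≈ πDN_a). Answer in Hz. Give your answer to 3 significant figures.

k = Gd⁴/(8D³N_a) = (77.3×10³)(5.4⁴)/(8·54.0³·4) = 13.044 N/mm = 13044 N/m
Wire length L = πDN_a = π·54.0·4 = 678.58 mm
m = ρ·(πd²/4)·L = 7850 × 22.902×10⁻⁶ m² × 0.67858 m = 0.122 kg
f_n = ½√(k/m) = 0.5·√(13044/0.122) = 0.5·√(1.0692e+05) = 163.5 Hz

163 Hz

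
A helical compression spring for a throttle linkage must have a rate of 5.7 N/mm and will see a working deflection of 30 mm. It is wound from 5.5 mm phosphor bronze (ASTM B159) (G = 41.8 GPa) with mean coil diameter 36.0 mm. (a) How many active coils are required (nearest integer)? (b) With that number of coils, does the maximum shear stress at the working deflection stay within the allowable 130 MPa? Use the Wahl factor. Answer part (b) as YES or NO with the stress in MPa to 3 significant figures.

(a) 18 coils; (b) YES, τ_max = 116 MPa

N_a = Gd⁴/(8D³k) = (41.8×10³)(5.5⁴)/(8·36.0³·5.7) = 17.98 → N_a = 18
Actual rate k = Gd⁴/(8D³·18) = 5.6932 N/mm
Working load F = kδ = 5.6932·30 = 170.8 N
C = 36.0/5.5 = 6.5455; K_W = (4C−1)/(4C−4)+0.615/C = 1.2292
τ_max = K_W·8FD/(πd³) = 1.2292·94.109 = 115.68 MPa
τ_max ≤ 130 MPa → acceptable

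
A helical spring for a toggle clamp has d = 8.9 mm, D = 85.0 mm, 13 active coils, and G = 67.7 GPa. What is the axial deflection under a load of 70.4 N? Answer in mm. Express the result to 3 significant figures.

k = Gd⁴/(8D³N_a) = (67.7×10³)(8.9⁴)/(8·85.0³·13) = 6.6506 N/mm
δ = F/k = 70.4 / 6.6506 = 10.586 mm

10.6 mm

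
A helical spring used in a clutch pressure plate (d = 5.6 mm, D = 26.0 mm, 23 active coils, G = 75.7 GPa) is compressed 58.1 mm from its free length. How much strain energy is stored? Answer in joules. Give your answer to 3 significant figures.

k = Gd⁴/(8D³N_a) = (75.7×10³)(5.6⁴)/(8·26.0³·23) = 23.02 N/mm
U = ½kδ² = 0.5 × 23.02 × 58.1² = 38854 N·mm = 38.854 J

38.9 J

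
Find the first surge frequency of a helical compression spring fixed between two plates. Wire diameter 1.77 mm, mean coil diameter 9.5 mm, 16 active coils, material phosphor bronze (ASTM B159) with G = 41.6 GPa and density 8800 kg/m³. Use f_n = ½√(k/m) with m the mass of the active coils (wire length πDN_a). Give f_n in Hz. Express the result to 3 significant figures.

k = Gd⁴/(8D³N_a) = (41.6×10³)(1.77⁴)/(8·9.5³·16) = 3.7205 N/mm = 3720.5 N/m
Wire length L = πDN_a = π·9.5·16 = 477.52 mm
m = ρ·(πd²/4)·L = 8800 × 2.4606×10⁻⁶ m² × 0.47752 m = 0.01034 kg
f_n = ½√(k/m) = 0.5·√(3720.5/0.01034) = 0.5·√(3.5983e+05) = 299.93 Hz

300 Hz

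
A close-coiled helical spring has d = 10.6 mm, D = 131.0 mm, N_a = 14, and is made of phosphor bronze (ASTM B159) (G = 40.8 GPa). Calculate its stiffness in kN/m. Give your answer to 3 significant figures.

k = Gd⁴/(8D³N_a) = (40.8×10³ × 10.6⁴) / (8 × 131.0³ × 14)
  = 5.15091e+08 / 2.51786e+08 = 2.0457 N/mm

2.05 kN/m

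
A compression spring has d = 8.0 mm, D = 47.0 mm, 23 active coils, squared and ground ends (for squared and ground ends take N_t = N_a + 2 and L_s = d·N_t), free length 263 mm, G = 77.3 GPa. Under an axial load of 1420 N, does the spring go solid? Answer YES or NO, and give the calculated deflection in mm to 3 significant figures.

YES, δ = 85.7 mm

k = Gd⁴/(8D³N_a) = (77.3×10³)(8.0⁴)/(8·47.0³·23) = 16.574 N/mm
N_t = 25; L_s = 8.0·25 = 200 mm; δ_solid = L₀ − L_s = 263 − 200 = 63 mm
δ = F/k = 1420/16.574 = 85.676 mm
δ ≥ δ_solid → spring goes solid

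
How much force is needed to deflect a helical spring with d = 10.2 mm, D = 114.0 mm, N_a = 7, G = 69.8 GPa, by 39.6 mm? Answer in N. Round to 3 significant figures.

361 N

k = Gd⁴/(8D³N_a) = (69.8×10³)(10.2⁴)/(8·114.0³·7) = 9.1065 N/mm
F = k·δ = 9.1065 × 39.6 = 360.62 N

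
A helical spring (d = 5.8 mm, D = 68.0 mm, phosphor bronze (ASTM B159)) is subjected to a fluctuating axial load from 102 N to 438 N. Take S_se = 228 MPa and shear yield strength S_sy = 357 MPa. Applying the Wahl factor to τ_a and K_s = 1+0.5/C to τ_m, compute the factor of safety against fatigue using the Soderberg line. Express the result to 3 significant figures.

0.697

C = D/d = 68.0/5.8 = 11.7241; K_W = (4C−1)/(4C−4)+0.615/C = 1.1224; K_s = 1+0.5/C = 1.0426
F_a = (F_max−F_min)/2 = 168 N; F_m = (F_max+F_min)/2 = 270 N
τ_a = K_W·8F_aD/(πd³) = 1.1224 × 149.1 = 167.35 MPa
τ_m = K_s·8F_mD/(πd³) = 1.0426 × 239.62 = 249.84 MPa
Soderberg: 1/n_f = τ_a/S_se + τ_m/S_sy = 167.35/228 + 249.84/357 = 0.73398 + 0.69984 = 1.4338
n_f = 1/1.4338 = 0.6974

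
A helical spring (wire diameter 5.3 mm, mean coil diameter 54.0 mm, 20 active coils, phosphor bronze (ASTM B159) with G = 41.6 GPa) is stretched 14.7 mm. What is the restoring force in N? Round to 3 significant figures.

19.2 N

k = Gd⁴/(8D³N_a) = (41.6×10³)(5.3⁴)/(8·54.0³·20) = 1.3029 N/mm
F = k·δ = 1.3029 × 14.7 = 19.152 N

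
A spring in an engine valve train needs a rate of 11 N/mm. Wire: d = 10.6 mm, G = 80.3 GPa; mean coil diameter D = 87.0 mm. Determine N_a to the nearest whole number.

N_a = Gd⁴/(8D³k) = (80.3×10³ × 10.6⁴)/(8 × 87.0³ × 11)
    = 1.01377e+09 / 5.79483e+07 = 17.49 → 17 coils

17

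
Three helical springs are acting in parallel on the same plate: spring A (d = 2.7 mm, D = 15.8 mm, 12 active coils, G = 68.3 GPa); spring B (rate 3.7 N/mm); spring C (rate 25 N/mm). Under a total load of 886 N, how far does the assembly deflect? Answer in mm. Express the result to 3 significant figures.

k_A = Gd⁴/(8D³N_a) = (68.3×10³)(2.7⁴)/(8·15.8³·12) = 9.5859 N/mm
Parallel: k_eq = 9.5859 + 3.7 + 25 = 38.286 N/mm
δ = F/k_eq = 886/38.286 = 23.142 mm

23.1 mm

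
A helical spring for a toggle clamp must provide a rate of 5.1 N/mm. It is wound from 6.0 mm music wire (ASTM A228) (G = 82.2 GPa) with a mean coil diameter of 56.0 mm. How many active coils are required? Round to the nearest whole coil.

N_a = Gd⁴/(8D³k) = (82.2×10³ × 6.0⁴)/(8 × 56.0³ × 5.1)
    = 1.06531e+08 / 7.16513e+06 = 14.87 → 15 coils

15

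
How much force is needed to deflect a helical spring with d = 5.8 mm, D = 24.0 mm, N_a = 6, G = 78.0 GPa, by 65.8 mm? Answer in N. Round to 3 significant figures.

k = Gd⁴/(8D³N_a) = (78.0×10³)(5.8⁴)/(8·24.0³·6) = 133.02 N/mm
F = k·δ = 133.02 × 65.8 = 8753 N

8750 N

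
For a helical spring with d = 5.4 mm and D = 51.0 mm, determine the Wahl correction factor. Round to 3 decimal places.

C = D/d = 51.0/5.4 = 9.4444
K_W = (4C−1)/(4C−4) + 0.615/C = 36.778/33.778 + 0.0651 = 1.1539

1.154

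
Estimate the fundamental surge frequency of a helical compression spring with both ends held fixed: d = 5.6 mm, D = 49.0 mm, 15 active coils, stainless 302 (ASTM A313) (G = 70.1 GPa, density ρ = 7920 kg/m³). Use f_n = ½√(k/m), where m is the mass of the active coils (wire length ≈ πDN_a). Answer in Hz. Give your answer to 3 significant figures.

k = Gd⁴/(8D³N_a) = (70.1×10³)(5.6⁴)/(8·49.0³·15) = 4.8832 N/mm = 4883.2 N/m
Wire length L = πDN_a = π·49.0·15 = 2309.1 mm
m = ρ·(πd²/4)·L = 7920 × 24.63×10⁻⁶ m² × 2.3091 m = 0.45043 kg
f_n = ½√(k/m) = 0.5·√(4883.2/0.45043) = 0.5·√(10841) = 52.06 Hz

52.1 Hz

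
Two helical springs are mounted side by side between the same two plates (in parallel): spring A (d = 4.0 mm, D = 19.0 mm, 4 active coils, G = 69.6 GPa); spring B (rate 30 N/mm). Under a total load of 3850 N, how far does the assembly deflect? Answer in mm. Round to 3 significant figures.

34.6 mm

k_A = Gd⁴/(8D³N_a) = (69.6×10³)(4.0⁴)/(8·19.0³·4) = 81.178 N/mm
Parallel: k_eq = 81.178 + 30 = 111.18 N/mm
δ = F/k_eq = 3850/111.18 = 34.629 mm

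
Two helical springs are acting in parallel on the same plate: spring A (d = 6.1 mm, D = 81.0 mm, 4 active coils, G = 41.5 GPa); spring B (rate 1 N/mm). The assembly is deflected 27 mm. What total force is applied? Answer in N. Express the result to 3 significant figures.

118 N

k_A = Gd⁴/(8D³N_a) = (41.5×10³)(6.1⁴)/(8·81.0³·4) = 3.3788 N/mm
Parallel: k_eq = 3.3788 + 1 = 4.3788 N/mm
F = k_eq·δ = 4.3788·27 = 118.23 N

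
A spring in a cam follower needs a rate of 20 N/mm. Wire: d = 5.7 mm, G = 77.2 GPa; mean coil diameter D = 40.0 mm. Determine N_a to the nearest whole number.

N_a = Gd⁴/(8D³k) = (77.2×10³ × 5.7⁴)/(8 × 40.0³ × 20)
    = 8.14923e+07 / 1.024e+07 = 7.958 → 8 coils

8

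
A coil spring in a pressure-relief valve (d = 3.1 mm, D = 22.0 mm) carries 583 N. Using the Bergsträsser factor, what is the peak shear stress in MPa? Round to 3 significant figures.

Spring index C = D/d = 22.0/3.1 = 7.0968
K_B = (4C+2)/(4C−3) = 30.387/25.387 = 1.1970
τ₀ = 8FD/(πd³) = 8·583·22.0/(π·3.1³) = 102608/93.591 = 1096.3 MPa
τ_max = K·τ₀ = 1.1970 × 1096.3 = 1312.3 MPa

1310 MPa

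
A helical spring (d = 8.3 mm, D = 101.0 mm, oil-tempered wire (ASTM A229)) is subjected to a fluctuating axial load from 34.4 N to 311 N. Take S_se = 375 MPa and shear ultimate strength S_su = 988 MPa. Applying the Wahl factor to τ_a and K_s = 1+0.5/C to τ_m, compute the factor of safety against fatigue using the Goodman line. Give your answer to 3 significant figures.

C = D/d = 101.0/8.3 = 12.1687; K_W = (4C−1)/(4C−4)+0.615/C = 1.1177; K_s = 1+0.5/C = 1.0411
F_a = (F_max−F_min)/2 = 138.3 N; F_m = (F_max+F_min)/2 = 172.7 N
τ_a = K_W·8F_aD/(πd³) = 1.1177 × 62.208 = 69.53 MPa
τ_m = K_s·8F_mD/(πd³) = 1.0411 × 77.682 = 80.874 MPa
Goodman: 1/n_f = τ_a/S_se + τ_m/S_su = 69.53/375 + 80.874/988 = 0.18541 + 0.08186 = 0.26727
n_f = 1/0.26727 = 3.742

3.74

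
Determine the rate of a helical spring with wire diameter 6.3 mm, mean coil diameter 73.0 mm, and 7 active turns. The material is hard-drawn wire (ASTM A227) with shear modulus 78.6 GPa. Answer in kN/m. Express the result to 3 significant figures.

k = Gd⁴/(8D³N_a) = (78.6×10³ × 6.3⁴) / (8 × 73.0³ × 7)
  = 1.23818e+08 / 2.1785e+07 = 5.6837 N/mm

5.68 kN/m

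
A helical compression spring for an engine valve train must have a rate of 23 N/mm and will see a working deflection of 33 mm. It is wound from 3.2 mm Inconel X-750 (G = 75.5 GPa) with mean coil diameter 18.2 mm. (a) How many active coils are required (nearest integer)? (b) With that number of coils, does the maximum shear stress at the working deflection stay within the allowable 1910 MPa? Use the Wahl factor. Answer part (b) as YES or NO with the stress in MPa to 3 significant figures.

(a) 7 coils; (b) YES, τ_max = 1390 MPa

N_a = Gd⁴/(8D³k) = (75.5×10³)(3.2⁴)/(8·18.2³·23) = 7.137 → N_a = 7
Actual rate k = Gd⁴/(8D³·7) = 23.45 N/mm
Working load F = kδ = 23.45·33 = 773.85 N
C = 18.2/3.2 = 5.6875; K_W = (4C−1)/(4C−4)+0.615/C = 1.2681
τ_max = K_W·8FD/(πd³) = 1.2681·1094.5 = 1388 MPa
τ_max ≤ 1910 MPa → acceptable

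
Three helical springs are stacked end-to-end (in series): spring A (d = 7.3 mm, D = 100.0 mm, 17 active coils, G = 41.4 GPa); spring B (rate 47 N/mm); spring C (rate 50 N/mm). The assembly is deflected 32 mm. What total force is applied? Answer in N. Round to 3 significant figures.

26.7 N

k_A = Gd⁴/(8D³N_a) = (41.4×10³)(7.3⁴)/(8·100.0³·17) = 0.86448 N/mm
Series: 1/k_eq = 1/0.86448 + 1/47 + 1/50 = 1.198; k_eq = 0.83469 N/mm
F = k_eq·δ = 0.83469·32 = 26.71 N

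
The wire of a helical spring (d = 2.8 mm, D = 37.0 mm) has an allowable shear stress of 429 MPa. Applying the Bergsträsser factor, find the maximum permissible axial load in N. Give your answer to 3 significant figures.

90.8 N

C = D/d = 37.0/2.8 = 13.2143
K_B = (4C+2)/(4C−3) = 54.857/49.857 = 1.1003
τ_max = K·8FD/(πd³) → F_max = τ_allow·πd³/(8DK)
F_max = 429·π·2.8³/(8·37.0·1.1003) = 29586/325.68 = 90.841 N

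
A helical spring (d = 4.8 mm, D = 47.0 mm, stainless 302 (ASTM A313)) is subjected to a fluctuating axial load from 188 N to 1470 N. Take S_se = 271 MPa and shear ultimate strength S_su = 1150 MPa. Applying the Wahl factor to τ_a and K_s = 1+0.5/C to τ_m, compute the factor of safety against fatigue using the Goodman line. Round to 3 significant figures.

C = D/d = 47.0/4.8 = 9.7917; K_W = (4C−1)/(4C−4)+0.615/C = 1.1481; K_s = 1+0.5/C = 1.0511
F_a = (F_max−F_min)/2 = 641 N; F_m = (F_max+F_min)/2 = 829 N
τ_a = K_W·8F_aD/(πd³) = 1.1481 × 693.7 = 796.45 MPa
τ_m = K_s·8F_mD/(πd³) = 1.0511 × 897.16 = 942.97 MPa
Goodman: 1/n_f = τ_a/S_se + τ_m/S_su = 796.45/271 + 942.97/1150 = 2.93893 + 0.81997 = 3.7589
n_f = 1/3.7589 = 0.266

0.266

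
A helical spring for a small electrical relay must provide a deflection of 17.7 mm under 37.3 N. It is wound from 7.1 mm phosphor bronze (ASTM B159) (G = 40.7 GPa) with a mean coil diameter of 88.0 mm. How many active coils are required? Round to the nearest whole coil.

9

Required rate k = F/δ = 37.3/17.7 = 2.1073 N/mm
N_a = Gd⁴/(8D³k) = (40.7×10³ × 7.1⁴)/(8 × 88.0³ × 2.1073)
    = 1.03426e+08 / 1.14888e+07 = 9.002 → 9 coils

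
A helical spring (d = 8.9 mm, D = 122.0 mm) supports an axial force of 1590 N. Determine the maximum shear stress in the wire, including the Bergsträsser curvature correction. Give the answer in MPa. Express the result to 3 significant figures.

Spring index C = D/d = 122.0/8.9 = 13.7079
K_B = (4C+2)/(4C−3) = 56.831/51.831 = 1.0965
τ₀ = 8FD/(πd³) = 8·1590·122.0/(π·8.9³) = 1.55184e+06/2214.7 = 700.69 MPa
τ_max = K·τ₀ = 1.0965 × 700.69 = 768.29 MPa

768 MPa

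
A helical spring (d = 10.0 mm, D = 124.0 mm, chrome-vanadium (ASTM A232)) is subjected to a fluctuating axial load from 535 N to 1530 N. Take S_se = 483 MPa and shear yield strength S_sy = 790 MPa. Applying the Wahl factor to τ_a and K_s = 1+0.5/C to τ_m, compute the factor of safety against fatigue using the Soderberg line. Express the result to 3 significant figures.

C = D/d = 124.0/10.0 = 12.4000; K_W = (4C−1)/(4C−4)+0.615/C = 1.1154; K_s = 1+0.5/C = 1.0403
F_a = (F_max−F_min)/2 = 497.5 N; F_m = (F_max+F_min)/2 = 1032.5 N
τ_a = K_W·8F_aD/(πd³) = 1.1154 × 157.09 = 175.22 MPa
τ_m = K_s·8F_mD/(πd³) = 1.0403 × 326.03 = 339.17 MPa
Soderberg: 1/n_f = τ_a/S_se + τ_m/S_sy = 175.22/483 + 339.17/790 = 0.36277 + 0.42933 = 0.7921
n_f = 1/0.7921 = 1.262

1.26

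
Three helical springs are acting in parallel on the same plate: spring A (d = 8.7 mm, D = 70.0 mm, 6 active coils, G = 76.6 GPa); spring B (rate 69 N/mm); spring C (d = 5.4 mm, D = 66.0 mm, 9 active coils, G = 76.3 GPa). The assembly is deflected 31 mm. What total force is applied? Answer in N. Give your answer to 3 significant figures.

3060 N

k_A = Gd⁴/(8D³N_a) = (76.6×10³)(8.7⁴)/(8·70.0³·6) = 26.654 N/mm
k_C = Gd⁴/(8D³N_a) = (76.3×10³)(5.4⁴)/(8·66.0³·9) = 3.1343 N/mm
Parallel: k_eq = 26.654 + 69 + 3.1343 = 98.789 N/mm
F = k_eq·δ = 98.789·31 = 3062.5 N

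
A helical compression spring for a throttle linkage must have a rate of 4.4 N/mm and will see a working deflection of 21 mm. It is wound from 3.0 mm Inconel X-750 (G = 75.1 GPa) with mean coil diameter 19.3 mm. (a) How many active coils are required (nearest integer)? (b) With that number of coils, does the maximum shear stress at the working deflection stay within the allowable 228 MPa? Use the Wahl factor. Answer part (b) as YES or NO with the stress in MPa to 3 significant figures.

N_a = Gd⁴/(8D³k) = (75.1×10³)(3.0⁴)/(8·19.3³·4.4) = 24.04 → N_a = 24
Actual rate k = Gd⁴/(8D³·24) = 4.4071 N/mm
Working load F = kδ = 4.4071·21 = 92.549 N
C = 19.3/3.0 = 6.4333; K_W = (4C−1)/(4C−4)+0.615/C = 1.2336
τ_max = K_W·8FD/(πd³) = 1.2336·168.46 = 207.82 MPa
τ_max ≤ 228 MPa → acceptable

(a) 24 coils; (b) YES, τ_max = 208 MPa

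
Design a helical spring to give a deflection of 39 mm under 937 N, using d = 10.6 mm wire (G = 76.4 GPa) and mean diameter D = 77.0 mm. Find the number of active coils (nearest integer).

11

Required rate k = F/δ = 937/39 = 24.026 N/mm
N_a = Gd⁴/(8D³k) = (76.4×10³ × 10.6⁴)/(8 × 77.0³ × 24.026)
    = 9.64532e+08 / 8.7748e+07 = 10.99 → 11 coils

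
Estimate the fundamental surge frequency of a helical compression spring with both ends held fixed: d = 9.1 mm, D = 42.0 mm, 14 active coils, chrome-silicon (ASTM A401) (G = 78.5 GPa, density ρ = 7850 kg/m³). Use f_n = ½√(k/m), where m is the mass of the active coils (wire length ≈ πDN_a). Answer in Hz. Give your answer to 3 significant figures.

131 Hz

k = Gd⁴/(8D³N_a) = (78.5×10³)(9.1⁴)/(8·42.0³·14) = 64.874 N/mm = 64874 N/m
Wire length L = πDN_a = π·42.0·14 = 1847.3 mm
m = ρ·(πd²/4)·L = 7850 × 65.039×10⁻⁶ m² × 1.8473 m = 0.94313 kg
f_n = ½√(k/m) = 0.5·√(64874/0.94313) = 0.5·√(68786) = 131.14 Hz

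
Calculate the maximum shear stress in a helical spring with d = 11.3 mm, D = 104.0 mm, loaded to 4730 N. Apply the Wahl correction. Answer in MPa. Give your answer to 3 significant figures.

Spring index C = D/d = 104.0/11.3 = 9.2035
K_W = (4C−1)/(4C−4) + 0.615/C = 35.814/32.814 + 0.0668 = 1.1582
τ₀ = 8FD/(πd³) = 8·4730·104.0/(π·11.3³) = 3.93536e+06/4533 = 868.16 MPa
τ_max = K·τ₀ = 1.1582 × 868.16 = 1005.5 MPa

1010 MPa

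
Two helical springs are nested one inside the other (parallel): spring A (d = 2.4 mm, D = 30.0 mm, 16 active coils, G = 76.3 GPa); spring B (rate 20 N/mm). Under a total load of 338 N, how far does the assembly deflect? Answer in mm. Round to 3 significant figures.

k_A = Gd⁴/(8D³N_a) = (76.3×10³)(2.4⁴)/(8·30.0³·16) = 0.73248 N/mm
Parallel: k_eq = 0.73248 + 20 = 20.732 N/mm
δ = F/k_eq = 338/20.732 = 16.303 mm

16.3 mm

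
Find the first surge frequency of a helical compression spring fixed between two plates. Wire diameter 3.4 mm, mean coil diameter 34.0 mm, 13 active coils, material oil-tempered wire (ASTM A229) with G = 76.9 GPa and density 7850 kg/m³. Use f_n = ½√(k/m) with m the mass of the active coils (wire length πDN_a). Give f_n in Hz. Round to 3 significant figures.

79.7 Hz

k = Gd⁴/(8D³N_a) = (76.9×10³)(3.4⁴)/(8·34.0³·13) = 2.514 N/mm = 2514 N/m
Wire length L = πDN_a = π·34.0·13 = 1388.6 mm
m = ρ·(πd²/4)·L = 7850 × 9.0792×10⁻⁶ m² × 1.3886 m = 0.098967 kg
f_n = ½√(k/m) = 0.5·√(2514/0.098967) = 0.5·√(25403) = 79.691 Hz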